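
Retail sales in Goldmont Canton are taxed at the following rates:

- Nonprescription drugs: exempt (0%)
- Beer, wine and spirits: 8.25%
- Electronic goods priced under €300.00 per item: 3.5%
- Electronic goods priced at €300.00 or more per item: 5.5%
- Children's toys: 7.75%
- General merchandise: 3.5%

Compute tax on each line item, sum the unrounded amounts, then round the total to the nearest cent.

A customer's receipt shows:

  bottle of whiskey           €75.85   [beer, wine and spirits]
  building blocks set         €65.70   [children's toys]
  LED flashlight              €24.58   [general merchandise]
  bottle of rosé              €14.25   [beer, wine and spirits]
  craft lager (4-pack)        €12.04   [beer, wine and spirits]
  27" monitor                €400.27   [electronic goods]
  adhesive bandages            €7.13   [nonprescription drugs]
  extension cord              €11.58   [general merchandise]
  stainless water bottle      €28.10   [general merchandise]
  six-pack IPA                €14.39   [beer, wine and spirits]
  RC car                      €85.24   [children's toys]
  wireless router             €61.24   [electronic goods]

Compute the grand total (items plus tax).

€848.09

Bottle of whiskey €75.85: beer, wine and spirits → 8.25% → €6.257625
Building blocks set €65.70: children's toys → 7.75% → €5.09175
LED flashlight €24.58: general merchandise → 3.5% → €0.8603
Bottle of rosé €14.25: beer, wine and spirits → 8.25% → €1.175625
Craft lager (4-pack) €12.04: beer, wine and spirits → 8.25% → €0.9933
27" monitor €400.27: electronic goods, €300.00 or more → 5.5% → €22.01485
Adhesive bandages €7.13: nonprescription drugs → 0% → €0.00
Extension cord €11.58: general merchandise → 3.5% → €0.4053
Stainless water bottle €28.10: general merchandise → 3.5% → €0.9835
Six-pack IPA €14.39: beer, wine and spirits → 8.25% → €1.187175
RC car €85.24: children's toys → 7.75% → €6.6061
Wireless router €61.24: electronic goods, under €300.00 → 3.5% → €2.1434
Subtotal = €800.37; unrounded tax = €47.718925 → €47.72; total due = €848.09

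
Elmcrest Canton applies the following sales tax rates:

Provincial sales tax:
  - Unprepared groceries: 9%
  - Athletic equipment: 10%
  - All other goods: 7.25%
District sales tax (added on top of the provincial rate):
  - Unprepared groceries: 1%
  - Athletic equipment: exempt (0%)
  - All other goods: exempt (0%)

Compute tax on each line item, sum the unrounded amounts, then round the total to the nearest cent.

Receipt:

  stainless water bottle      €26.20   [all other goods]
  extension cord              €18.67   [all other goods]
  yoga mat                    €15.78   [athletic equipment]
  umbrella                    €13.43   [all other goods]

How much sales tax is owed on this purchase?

Stainless water bottle €26.20: all other goods → 7.25% + 0% district = 7.25% → €1.8995
Extension cord €18.67: all other goods → 7.25% + 0% district = 7.25% → €1.353575
Yoga mat €15.78: athletic equipment → 10% + 0% district = 10% → €1.578
Umbrella €13.43: all other goods → 7.25% + 0% district = 7.25% → €0.973675
Unrounded tax sum = €5.80475 → €5.80

€5.80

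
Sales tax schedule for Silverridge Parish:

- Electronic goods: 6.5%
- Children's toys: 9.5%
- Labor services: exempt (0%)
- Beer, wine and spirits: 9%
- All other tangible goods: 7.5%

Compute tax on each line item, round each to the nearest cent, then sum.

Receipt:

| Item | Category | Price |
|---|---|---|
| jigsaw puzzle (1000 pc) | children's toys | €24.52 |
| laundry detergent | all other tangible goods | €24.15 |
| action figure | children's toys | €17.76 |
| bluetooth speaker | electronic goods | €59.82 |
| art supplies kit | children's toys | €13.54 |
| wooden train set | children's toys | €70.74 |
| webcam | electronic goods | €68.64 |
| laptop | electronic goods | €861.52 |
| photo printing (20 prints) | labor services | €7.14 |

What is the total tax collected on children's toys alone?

Jigsaw puzzle (1000 pc) €24.52: children's toys → 9.5% → €2.33
Action figure €17.76: children's toys → 9.5% → €1.69
Art supplies kit €13.54: children's toys → 9.5% → €1.29
Wooden train set €70.74: children's toys → 9.5% → €6.72
Tax on children's toys = €2.33 + €1.69 + €1.29 + €6.72 = €12.03

€12.03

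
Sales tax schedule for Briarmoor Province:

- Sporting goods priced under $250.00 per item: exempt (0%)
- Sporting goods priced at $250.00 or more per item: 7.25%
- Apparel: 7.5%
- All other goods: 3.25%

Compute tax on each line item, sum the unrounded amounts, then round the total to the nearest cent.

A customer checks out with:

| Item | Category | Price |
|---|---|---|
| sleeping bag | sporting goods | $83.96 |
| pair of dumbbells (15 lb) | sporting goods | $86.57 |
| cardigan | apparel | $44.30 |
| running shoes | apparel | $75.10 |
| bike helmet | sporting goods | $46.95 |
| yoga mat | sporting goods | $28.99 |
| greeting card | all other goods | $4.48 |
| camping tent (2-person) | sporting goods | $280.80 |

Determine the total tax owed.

Sleeping bag $83.96: sporting goods, under $250.00 → 0% → $0.00
Pair of dumbbells (15 lb) $86.57: sporting goods, under $250.00 → 0% → $0.00
Cardigan $44.30: apparel → 7.5% → $3.3225
Running shoes $75.10: apparel → 7.5% → $5.6325
Bike helmet $46.95: sporting goods, under $250.00 → 0% → $0.00
Yoga mat $28.99: sporting goods, under $250.00 → 0% → $0.00
Greeting card $4.48: all other goods → 3.25% → $0.1456
Camping tent (2-person) $280.80: sporting goods, $250.00 or more → 7.25% → $20.358
Unrounded tax sum = $29.4586 → $29.46

$29.46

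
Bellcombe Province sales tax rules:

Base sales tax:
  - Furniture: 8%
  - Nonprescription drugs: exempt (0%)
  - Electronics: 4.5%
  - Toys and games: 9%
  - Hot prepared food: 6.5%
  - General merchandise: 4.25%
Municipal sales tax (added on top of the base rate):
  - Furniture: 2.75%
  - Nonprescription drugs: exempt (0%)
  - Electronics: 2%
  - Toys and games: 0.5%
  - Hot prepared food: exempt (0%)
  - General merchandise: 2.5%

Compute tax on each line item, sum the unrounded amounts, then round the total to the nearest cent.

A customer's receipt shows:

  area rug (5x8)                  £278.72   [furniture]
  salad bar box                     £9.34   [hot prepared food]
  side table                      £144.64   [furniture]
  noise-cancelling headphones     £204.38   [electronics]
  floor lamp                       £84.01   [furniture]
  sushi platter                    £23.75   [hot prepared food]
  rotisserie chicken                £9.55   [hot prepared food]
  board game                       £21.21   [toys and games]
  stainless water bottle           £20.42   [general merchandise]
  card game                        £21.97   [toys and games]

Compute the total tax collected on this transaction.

Area rug (5x8) £278.72: furniture → 8% + 2.75% municipal = 10.75% → £29.9624
Salad bar box £9.34: hot prepared food → 6.5% + 0% municipal = 6.5% → £0.6071
Side table £144.64: furniture → 8% + 2.75% municipal = 10.75% → £15.5488
Noise-cancelling headphones £204.38: electronics → 4.5% + 2% municipal = 6.5% → £13.2847
Floor lamp £84.01: furniture → 8% + 2.75% municipal = 10.75% → £9.031075
Sushi platter £23.75: hot prepared food → 6.5% + 0% municipal = 6.5% → £1.54375
Rotisserie chicken £9.55: hot prepared food → 6.5% + 0% municipal = 6.5% → £0.62075
Board game £21.21: toys and games → 9% + 0.5% municipal = 9.5% → £2.01495
Stainless water bottle £20.42: general merchandise → 4.25% + 2.5% municipal = 6.75% → £1.37835
Card game £21.97: toys and games → 9% + 0.5% municipal = 9.5% → £2.08715
Unrounded tax sum = £76.079025 → £76.08

£76.08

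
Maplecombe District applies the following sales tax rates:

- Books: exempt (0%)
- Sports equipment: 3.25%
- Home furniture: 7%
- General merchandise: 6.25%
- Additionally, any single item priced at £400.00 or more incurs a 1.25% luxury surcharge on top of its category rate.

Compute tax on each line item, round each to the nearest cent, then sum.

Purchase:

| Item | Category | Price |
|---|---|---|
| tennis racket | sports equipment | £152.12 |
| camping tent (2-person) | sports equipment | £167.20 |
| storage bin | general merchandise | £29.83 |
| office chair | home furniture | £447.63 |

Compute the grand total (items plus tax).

Tennis racket £152.12: sports equipment → 3.25% → £4.94
Camping tent (2-person) £167.20: sports equipment → 3.25% → £5.43
Storage bin £29.83: general merchandise → 6.25% → £1.86
Office chair £447.63: home furniture → 7% + 1.25% surcharge = 8.25% → £36.93
Subtotal = £796.78; tax = £49.16; total due = £845.94

£845.94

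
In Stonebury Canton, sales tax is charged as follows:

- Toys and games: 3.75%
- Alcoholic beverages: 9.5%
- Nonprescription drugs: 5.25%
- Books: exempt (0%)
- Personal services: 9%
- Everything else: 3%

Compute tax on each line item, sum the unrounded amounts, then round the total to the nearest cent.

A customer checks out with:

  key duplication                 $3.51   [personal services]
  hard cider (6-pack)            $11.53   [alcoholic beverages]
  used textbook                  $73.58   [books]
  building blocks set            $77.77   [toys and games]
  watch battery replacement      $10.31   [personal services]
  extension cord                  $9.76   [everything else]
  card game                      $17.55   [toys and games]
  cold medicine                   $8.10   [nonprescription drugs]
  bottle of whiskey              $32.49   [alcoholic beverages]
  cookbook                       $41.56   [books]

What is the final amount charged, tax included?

$295.88

Key duplication $3.51: personal services → 9% → $0.3159
Hard cider (6-pack) $11.53: alcoholic beverages → 9.5% → $1.09535
Used textbook $73.58: books → 0% → $0.00
Building blocks set $77.77: toys and games → 3.75% → $2.916375
Watch battery replacement $10.31: personal services → 9% → $0.9279
Extension cord $9.76: everything else → 3% → $0.2928
Card game $17.55: toys and games → 3.75% → $0.658125
Cold medicine $8.10: nonprescription drugs → 5.25% → $0.42525
Bottle of whiskey $32.49: alcoholic beverages → 9.5% → $3.08655
Cookbook $41.56: books → 0% → $0.00
Subtotal = $286.16; unrounded tax = $9.71825 → $9.72; total due = $295.88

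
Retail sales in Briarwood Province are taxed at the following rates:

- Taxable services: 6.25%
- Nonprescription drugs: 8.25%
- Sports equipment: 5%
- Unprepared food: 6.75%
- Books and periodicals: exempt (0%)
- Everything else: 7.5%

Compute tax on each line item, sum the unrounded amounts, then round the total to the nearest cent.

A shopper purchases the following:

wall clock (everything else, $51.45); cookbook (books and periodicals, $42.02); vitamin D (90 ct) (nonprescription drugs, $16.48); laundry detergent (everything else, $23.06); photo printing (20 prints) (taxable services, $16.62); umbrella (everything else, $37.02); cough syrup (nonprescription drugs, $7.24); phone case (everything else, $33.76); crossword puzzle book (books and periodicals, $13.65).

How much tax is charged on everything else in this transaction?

Wall clock $51.45: everything else → 7.5% → $3.85875
Laundry detergent $23.06: everything else → 7.5% → $1.7295
Umbrella $37.02: everything else → 7.5% → $2.7765
Phone case $33.76: everything else → 7.5% → $2.532
Tax on everything else: unrounded sum = $10.89675 → $10.90

$10.90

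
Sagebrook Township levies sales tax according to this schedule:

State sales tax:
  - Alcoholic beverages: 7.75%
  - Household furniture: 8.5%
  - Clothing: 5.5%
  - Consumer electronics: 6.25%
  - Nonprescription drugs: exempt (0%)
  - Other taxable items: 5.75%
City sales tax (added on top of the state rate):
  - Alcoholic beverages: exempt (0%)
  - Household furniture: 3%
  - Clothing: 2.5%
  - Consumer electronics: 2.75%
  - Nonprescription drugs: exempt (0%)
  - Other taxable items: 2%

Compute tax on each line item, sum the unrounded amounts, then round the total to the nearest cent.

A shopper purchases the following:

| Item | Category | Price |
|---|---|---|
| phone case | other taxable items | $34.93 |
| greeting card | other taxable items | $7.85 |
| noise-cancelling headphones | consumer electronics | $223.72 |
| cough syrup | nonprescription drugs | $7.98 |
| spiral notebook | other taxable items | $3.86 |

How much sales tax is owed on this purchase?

$23.75

Phone case $34.93: other taxable items → 5.75% + 2% city = 7.75% → $2.707075
Greeting card $7.85: other taxable items → 5.75% + 2% city = 7.75% → $0.608375
Noise-cancelling headphones $223.72: consumer electronics → 6.25% + 2.75% city = 9% → $20.1348
Cough syrup $7.98: nonprescription drugs → 0% + 0% city = 0% → $0.00
Spiral notebook $3.86: other taxable items → 5.75% + 2% city = 7.75% → $0.29915
Unrounded tax sum = $23.7494 → $23.75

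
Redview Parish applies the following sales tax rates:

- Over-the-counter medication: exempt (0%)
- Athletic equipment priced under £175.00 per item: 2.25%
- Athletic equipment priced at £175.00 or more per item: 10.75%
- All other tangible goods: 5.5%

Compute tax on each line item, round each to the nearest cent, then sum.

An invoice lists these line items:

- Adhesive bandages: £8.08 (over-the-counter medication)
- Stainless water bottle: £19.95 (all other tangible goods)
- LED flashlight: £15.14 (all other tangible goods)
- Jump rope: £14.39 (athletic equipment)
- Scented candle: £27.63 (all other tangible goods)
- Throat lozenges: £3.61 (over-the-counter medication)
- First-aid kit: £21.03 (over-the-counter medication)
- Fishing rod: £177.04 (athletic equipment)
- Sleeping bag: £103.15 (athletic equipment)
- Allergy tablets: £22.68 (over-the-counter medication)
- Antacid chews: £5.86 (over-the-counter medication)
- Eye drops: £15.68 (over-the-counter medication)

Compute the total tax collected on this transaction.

£25.12

Adhesive bandages £8.08: over-the-counter medication → 0% → £0.00
Stainless water bottle £19.95: all other tangible goods → 5.5% → £1.10
LED flashlight £15.14: all other tangible goods → 5.5% → £0.83
Jump rope £14.39: athletic equipment, under £175.00 → 2.25% → £0.32
Scented candle £27.63: all other tangible goods → 5.5% → £1.52
Throat lozenges £3.61: over-the-counter medication → 0% → £0.00
First-aid kit £21.03: over-the-counter medication → 0% → £0.00
Fishing rod £177.04: athletic equipment, £175.00 or more → 10.75% → £19.03
Sleeping bag £103.15: athletic equipment, under £175.00 → 2.25% → £2.32
Allergy tablets £22.68: over-the-counter medication → 0% → £0.00
Antacid chews £5.86: over-the-counter medication → 0% → £0.00
Eye drops £15.68: over-the-counter medication → 0% → £0.00
Total tax = £1.10 + £0.83 + £0.32 + £1.52 + £19.03 + £2.32 = £25.12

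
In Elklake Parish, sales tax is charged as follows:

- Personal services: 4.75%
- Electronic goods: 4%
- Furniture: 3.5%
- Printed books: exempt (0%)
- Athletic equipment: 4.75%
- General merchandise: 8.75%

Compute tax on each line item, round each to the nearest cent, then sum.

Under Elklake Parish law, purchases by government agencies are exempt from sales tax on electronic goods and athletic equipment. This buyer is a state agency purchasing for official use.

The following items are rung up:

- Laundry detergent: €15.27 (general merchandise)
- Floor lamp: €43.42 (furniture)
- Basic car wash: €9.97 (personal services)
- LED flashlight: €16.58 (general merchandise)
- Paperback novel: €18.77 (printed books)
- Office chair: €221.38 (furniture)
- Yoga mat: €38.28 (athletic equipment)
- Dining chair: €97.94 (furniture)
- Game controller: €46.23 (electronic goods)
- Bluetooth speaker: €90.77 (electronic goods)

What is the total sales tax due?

€15.96

Laundry detergent €15.27: general merchandise → 8.75% → €1.34
Floor lamp €43.42: furniture → 3.5% → €1.52
Basic car wash €9.97: personal services → 4.75% → €0.47
LED flashlight €16.58: general merchandise → 8.75% → €1.45
Paperback novel €18.77: printed books → 0% → €0.00
Office chair €221.38: furniture → 3.5% → €7.75
Yoga mat €38.28: athletic equipment, buyer-exempt → 0% → €0.00
Dining chair €97.94: furniture → 3.5% → €3.43
Game controller €46.23: electronic goods, buyer-exempt → 0% → €0.00
Bluetooth speaker €90.77: electronic goods, buyer-exempt → 0% → €0.00
Total tax = €1.34 + €1.52 + €0.47 + €1.45 + €7.75 + €3.43 = €15.96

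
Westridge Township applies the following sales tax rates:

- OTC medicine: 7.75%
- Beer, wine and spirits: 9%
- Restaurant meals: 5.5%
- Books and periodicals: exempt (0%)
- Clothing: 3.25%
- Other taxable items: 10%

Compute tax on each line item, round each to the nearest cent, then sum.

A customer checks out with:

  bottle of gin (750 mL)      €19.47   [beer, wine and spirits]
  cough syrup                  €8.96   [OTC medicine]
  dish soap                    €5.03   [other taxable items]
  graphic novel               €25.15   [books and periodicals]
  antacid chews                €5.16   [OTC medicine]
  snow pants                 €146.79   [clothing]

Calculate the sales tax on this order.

€8.11

Bottle of gin (750 mL) €19.47: beer, wine and spirits → 9% → €1.75
Cough syrup €8.96: OTC medicine → 7.75% → €0.69
Dish soap €5.03: other taxable items → 10% → €0.50
Graphic novel €25.15: books and periodicals → 0% → €0.00
Antacid chews €5.16: OTC medicine → 7.75% → €0.40
Snow pants €146.79: clothing → 3.25% → €4.77
Total tax = €1.75 + €0.69 + €0.50 + €0.40 + €4.77 = €8.11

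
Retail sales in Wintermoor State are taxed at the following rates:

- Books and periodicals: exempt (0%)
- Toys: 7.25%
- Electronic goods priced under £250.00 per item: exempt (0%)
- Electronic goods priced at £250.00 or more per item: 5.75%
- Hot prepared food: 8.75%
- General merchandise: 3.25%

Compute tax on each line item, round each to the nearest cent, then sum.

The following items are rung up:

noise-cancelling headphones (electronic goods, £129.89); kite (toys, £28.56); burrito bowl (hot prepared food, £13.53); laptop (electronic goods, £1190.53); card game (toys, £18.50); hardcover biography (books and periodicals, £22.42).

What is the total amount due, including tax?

£1476.48

Noise-cancelling headphones £129.89: electronic goods, under £250.00 → 0% → £0.00
Kite £28.56: toys → 7.25% → £2.07
Burrito bowl £13.53: hot prepared food → 8.75% → £1.18
Laptop £1190.53: electronic goods, £250.00 or more → 5.75% → £68.46
Card game £18.50: toys → 7.25% → £1.34
Hardcover biography £22.42: books and periodicals → 0% → £0.00
Subtotal = £1403.43; tax = £73.05; total due = £1476.48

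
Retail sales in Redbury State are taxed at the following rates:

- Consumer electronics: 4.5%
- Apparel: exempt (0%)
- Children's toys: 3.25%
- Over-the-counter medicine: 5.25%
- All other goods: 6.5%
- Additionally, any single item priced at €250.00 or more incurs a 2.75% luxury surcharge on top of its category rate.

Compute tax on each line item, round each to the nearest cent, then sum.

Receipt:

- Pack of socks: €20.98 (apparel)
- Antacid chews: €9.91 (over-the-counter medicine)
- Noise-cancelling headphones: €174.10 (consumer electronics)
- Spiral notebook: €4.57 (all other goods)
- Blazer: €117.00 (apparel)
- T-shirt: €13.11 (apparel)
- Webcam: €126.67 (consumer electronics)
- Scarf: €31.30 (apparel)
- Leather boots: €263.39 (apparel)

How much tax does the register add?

Pack of socks €20.98: apparel → 0% → €0.00
Antacid chews €9.91: over-the-counter medicine → 5.25% → €0.52
Noise-cancelling headphones €174.10: consumer electronics → 4.5% → €7.83
Spiral notebook €4.57: all other goods → 6.5% → €0.30
Blazer €117.00: apparel → 0% → €0.00
T-shirt €13.11: apparel → 0% → €0.00
Webcam €126.67: consumer electronics → 4.5% → €5.70
Scarf €31.30: apparel → 0% → €0.00
Leather boots €263.39: apparel → 0% + 2.75% surcharge = 2.75% → €7.24
Total tax = €0.52 + €7.83 + €0.30 + €5.70 + €7.24 = €21.59

€21.59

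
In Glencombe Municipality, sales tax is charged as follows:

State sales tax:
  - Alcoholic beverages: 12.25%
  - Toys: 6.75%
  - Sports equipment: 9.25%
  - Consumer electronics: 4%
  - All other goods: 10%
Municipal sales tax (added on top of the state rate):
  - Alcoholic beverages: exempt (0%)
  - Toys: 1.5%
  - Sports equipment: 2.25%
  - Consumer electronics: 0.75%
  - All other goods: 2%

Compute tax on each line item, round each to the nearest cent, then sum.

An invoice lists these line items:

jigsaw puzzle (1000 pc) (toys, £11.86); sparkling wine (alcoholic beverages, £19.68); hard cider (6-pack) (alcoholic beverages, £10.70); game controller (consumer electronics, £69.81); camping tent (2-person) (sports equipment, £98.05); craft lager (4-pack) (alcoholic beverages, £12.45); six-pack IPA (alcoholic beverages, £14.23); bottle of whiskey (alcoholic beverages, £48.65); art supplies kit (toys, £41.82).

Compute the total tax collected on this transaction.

Jigsaw puzzle (1000 pc) £11.86: toys → 6.75% + 1.5% municipal = 8.25% → £0.98
Sparkling wine £19.68: alcoholic beverages → 12.25% + 0% municipal = 12.25% → £2.41
Hard cider (6-pack) £10.70: alcoholic beverages → 12.25% + 0% municipal = 12.25% → £1.31
Game controller £69.81: consumer electronics → 4% + 0.75% municipal = 4.75% → £3.32
Camping tent (2-person) £98.05: sports equipment → 9.25% + 2.25% municipal = 11.5% → £11.28
Craft lager (4-pack) £12.45: alcoholic beverages → 12.25% + 0% municipal = 12.25% → £1.53
Six-pack IPA £14.23: alcoholic beverages → 12.25% + 0% municipal = 12.25% → £1.74
Bottle of whiskey £48.65: alcoholic beverages → 12.25% + 0% municipal = 12.25% → £5.96
Art supplies kit £41.82: toys → 6.75% + 1.5% municipal = 8.25% → £3.45
Total tax = £0.98 + £2.41 + £1.31 + £3.32 + £11.28 + £1.53 + £1.74 + £5.96 + £3.45 = £31.98

£31.98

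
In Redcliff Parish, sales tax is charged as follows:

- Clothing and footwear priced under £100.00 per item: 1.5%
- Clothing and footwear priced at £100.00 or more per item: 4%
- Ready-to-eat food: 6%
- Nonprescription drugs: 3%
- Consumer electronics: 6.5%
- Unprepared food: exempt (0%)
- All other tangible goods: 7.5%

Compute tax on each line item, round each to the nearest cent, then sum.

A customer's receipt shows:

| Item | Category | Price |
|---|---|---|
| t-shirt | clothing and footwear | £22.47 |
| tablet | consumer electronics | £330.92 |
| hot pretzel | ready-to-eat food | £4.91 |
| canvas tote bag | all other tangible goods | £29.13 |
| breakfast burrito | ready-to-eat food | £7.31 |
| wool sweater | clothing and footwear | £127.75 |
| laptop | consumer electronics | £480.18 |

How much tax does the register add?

£61.08

T-shirt £22.47: clothing and footwear, under £100.00 → 1.5% → £0.34
Tablet £330.92: consumer electronics → 6.5% → £21.51
Hot pretzel £4.91: ready-to-eat food → 6% → £0.29
Canvas tote bag £29.13: all other tangible goods → 7.5% → £2.18
Breakfast burrito £7.31: ready-to-eat food → 6% → £0.44
Wool sweater £127.75: clothing and footwear, £100.00 or more → 4% → £5.11
Laptop £480.18: consumer electronics → 6.5% → £31.21
Total tax = £0.34 + £21.51 + £0.29 + £2.18 + £0.44 + £5.11 + £31.21 = £61.08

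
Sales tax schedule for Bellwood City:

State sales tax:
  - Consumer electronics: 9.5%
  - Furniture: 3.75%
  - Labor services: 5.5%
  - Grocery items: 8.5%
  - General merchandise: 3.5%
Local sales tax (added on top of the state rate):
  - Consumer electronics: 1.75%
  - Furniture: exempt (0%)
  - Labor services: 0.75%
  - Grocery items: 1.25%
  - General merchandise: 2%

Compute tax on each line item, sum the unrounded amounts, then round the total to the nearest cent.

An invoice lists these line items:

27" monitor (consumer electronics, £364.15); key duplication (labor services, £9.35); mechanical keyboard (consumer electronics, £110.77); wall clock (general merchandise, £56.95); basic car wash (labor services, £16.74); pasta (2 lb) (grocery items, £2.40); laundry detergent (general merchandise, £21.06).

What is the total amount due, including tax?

27" monitor £364.15: consumer electronics → 9.5% + 1.75% local = 11.25% → £40.966875
Key duplication £9.35: labor services → 5.5% + 0.75% local = 6.25% → £0.584375
Mechanical keyboard £110.77: consumer electronics → 9.5% + 1.75% local = 11.25% → £12.461625
Wall clock £56.95: general merchandise → 3.5% + 2% local = 5.5% → £3.13225
Basic car wash £16.74: labor services → 5.5% + 0.75% local = 6.25% → £1.04625
Pasta (2 lb) £2.40: grocery items → 8.5% + 1.25% local = 9.75% → £0.234
Laundry detergent £21.06: general merchandise → 3.5% + 2% local = 5.5% → £1.1583
Subtotal = £581.42; unrounded tax = £59.583675 → £59.58; total due = £641.00

£641.00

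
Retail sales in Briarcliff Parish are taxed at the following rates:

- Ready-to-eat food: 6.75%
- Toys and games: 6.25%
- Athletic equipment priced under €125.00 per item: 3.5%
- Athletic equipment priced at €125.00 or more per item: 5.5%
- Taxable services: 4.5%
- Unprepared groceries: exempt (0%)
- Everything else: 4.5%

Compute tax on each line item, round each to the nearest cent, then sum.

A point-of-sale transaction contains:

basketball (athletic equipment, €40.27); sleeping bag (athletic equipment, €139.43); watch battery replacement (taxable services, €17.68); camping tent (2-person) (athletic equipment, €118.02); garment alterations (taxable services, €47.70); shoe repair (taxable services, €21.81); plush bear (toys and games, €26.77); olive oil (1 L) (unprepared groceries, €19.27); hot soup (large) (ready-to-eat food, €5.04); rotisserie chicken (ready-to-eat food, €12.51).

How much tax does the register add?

€19.99

Basketball €40.27: athletic equipment, under €125.00 → 3.5% → €1.41
Sleeping bag €139.43: athletic equipment, €125.00 or more → 5.5% → €7.67
Watch battery replacement €17.68: taxable services → 4.5% → €0.80
Camping tent (2-person) €118.02: athletic equipment, under €125.00 → 3.5% → €4.13
Garment alterations €47.70: taxable services → 4.5% → €2.15
Shoe repair €21.81: taxable services → 4.5% → €0.98
Plush bear €26.77: toys and games → 6.25% → €1.67
Olive oil (1 L) €19.27: unprepared groceries → 0% → €0.00
Hot soup (large) €5.04: ready-to-eat food → 6.75% → €0.34
Rotisserie chicken €12.51: ready-to-eat food → 6.75% → €0.84
Total tax = €1.41 + €7.67 + €0.80 + €4.13 + €2.15 + €0.98 + €1.67 + €0.34 + €0.84 = €19.99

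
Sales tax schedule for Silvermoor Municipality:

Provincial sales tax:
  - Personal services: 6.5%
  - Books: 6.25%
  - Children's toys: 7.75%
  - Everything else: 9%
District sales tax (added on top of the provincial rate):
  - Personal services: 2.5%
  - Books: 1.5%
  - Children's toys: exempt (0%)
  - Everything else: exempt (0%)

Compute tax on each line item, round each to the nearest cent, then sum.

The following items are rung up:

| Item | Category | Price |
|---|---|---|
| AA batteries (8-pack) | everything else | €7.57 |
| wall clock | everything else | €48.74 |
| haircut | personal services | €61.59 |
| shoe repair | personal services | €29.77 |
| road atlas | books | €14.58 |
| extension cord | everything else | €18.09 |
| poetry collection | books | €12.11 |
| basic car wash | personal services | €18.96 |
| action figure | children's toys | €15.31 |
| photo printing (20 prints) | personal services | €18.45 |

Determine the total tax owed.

€21.55

AA batteries (8-pack) €7.57: everything else → 9% + 0% district = 9% → €0.68
Wall clock €48.74: everything else → 9% + 0% district = 9% → €4.39
Haircut €61.59: personal services → 6.5% + 2.5% district = 9% → €5.54
Shoe repair €29.77: personal services → 6.5% + 2.5% district = 9% → €2.68
Road atlas €14.58: books → 6.25% + 1.5% district = 7.75% → €1.13
Extension cord €18.09: everything else → 9% + 0% district = 9% → €1.63
Poetry collection €12.11: books → 6.25% + 1.5% district = 7.75% → €0.94
Basic car wash €18.96: personal services → 6.5% + 2.5% district = 9% → €1.71
Action figure €15.31: children's toys → 7.75% + 0% district = 7.75% → €1.19
Photo printing (20 prints) €18.45: personal services → 6.5% + 2.5% district = 9% → €1.66
Total tax = €0.68 + €4.39 + €5.54 + €2.68 + €1.13 + €1.63 + €0.94 + €1.71 + €1.19 + €1.66 = €21.55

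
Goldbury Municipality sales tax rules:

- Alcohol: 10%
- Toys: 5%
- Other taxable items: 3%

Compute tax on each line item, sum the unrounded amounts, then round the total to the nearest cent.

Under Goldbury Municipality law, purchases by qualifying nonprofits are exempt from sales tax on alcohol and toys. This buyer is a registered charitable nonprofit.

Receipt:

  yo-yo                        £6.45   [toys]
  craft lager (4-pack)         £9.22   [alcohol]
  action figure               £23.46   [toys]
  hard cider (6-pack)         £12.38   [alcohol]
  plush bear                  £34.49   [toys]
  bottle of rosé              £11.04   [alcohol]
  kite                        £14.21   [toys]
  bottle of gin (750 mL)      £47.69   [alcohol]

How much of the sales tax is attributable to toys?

£0.00

Yo-yo £6.45: toys, buyer-exempt → 0% → £0.00
Action figure £23.46: toys, buyer-exempt → 0% → £0.00
Plush bear £34.49: toys, buyer-exempt → 0% → £0.00
Kite £14.21: toys, buyer-exempt → 0% → £0.00
Tax on toys: unrounded sum = £0.00 → £0.00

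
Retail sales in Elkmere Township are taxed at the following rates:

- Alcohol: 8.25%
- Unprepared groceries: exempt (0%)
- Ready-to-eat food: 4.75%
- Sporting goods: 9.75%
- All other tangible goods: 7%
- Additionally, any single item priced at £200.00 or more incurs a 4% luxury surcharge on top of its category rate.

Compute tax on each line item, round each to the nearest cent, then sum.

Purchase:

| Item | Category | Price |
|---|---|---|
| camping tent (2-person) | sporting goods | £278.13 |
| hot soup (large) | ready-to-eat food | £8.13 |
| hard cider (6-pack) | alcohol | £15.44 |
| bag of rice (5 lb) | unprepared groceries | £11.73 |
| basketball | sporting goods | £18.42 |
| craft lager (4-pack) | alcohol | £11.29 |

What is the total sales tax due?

£42.63

Camping tent (2-person) £278.13: sporting goods → 9.75% + 4% surcharge = 13.75% → £38.24
Hot soup (large) £8.13: ready-to-eat food → 4.75% → £0.39
Hard cider (6-pack) £15.44: alcohol → 8.25% → £1.27
Bag of rice (5 lb) £11.73: unprepared groceries → 0% → £0.00
Basketball £18.42: sporting goods → 9.75% → £1.80
Craft lager (4-pack) £11.29: alcohol → 8.25% → £0.93
Total tax = £38.24 + £0.39 + £1.27 + £1.80 + £0.93 = £42.63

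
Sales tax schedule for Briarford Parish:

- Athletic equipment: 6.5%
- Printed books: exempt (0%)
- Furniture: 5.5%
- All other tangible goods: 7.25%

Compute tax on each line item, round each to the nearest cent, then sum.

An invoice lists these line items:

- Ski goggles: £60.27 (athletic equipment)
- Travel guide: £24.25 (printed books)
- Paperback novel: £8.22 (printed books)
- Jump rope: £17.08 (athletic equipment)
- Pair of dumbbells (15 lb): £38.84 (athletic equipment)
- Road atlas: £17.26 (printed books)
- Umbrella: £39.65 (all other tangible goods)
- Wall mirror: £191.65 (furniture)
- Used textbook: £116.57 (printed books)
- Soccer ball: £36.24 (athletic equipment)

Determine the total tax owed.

Ski goggles £60.27: athletic equipment → 6.5% → £3.92
Travel guide £24.25: printed books → 0% → £0.00
Paperback novel £8.22: printed books → 0% → £0.00
Jump rope £17.08: athletic equipment → 6.5% → £1.11
Pair of dumbbells (15 lb) £38.84: athletic equipment → 6.5% → £2.52
Road atlas £17.26: printed books → 0% → £0.00
Umbrella £39.65: all other tangible goods → 7.25% → £2.87
Wall mirror £191.65: furniture → 5.5% → £10.54
Used textbook £116.57: printed books → 0% → £0.00
Soccer ball £36.24: athletic equipment → 6.5% → £2.36
Total tax = £3.92 + £1.11 + £2.52 + £2.87 + £10.54 + £2.36 = £23.32

£23.32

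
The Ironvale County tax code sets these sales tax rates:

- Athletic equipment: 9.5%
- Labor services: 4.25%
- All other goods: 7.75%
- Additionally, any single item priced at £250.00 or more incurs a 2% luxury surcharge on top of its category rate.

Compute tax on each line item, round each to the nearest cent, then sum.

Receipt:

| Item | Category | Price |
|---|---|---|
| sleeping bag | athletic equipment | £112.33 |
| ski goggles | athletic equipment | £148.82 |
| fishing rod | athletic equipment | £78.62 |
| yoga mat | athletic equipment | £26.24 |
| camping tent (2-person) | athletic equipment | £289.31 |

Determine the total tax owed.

Sleeping bag £112.33: athletic equipment → 9.5% → £10.67
Ski goggles £148.82: athletic equipment → 9.5% → £14.14
Fishing rod £78.62: athletic equipment → 9.5% → £7.47
Yoga mat £26.24: athletic equipment → 9.5% → £2.49
Camping tent (2-person) £289.31: athletic equipment → 9.5% + 2% surcharge = 11.5% → £33.27
Total tax = £10.67 + £14.14 + £7.47 + £2.49 + £33.27 = £68.04

£68.04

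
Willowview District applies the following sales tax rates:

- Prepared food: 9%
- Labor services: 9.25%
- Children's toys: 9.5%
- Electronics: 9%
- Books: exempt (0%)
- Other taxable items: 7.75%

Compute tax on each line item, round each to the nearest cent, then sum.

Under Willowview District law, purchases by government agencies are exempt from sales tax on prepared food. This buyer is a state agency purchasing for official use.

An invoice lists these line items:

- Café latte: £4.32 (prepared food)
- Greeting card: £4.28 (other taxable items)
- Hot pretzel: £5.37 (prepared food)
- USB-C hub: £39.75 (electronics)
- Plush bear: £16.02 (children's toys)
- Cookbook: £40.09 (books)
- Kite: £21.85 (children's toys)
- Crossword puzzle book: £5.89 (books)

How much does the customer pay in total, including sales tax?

Café latte £4.32: prepared food, buyer-exempt → 0% → £0.00
Greeting card £4.28: other taxable items → 7.75% → £0.33
Hot pretzel £5.37: prepared food, buyer-exempt → 0% → £0.00
USB-C hub £39.75: electronics → 9% → £3.58
Plush bear £16.02: children's toys → 9.5% → £1.52
Cookbook £40.09: books → 0% → £0.00
Kite £21.85: children's toys → 9.5% → £2.08
Crossword puzzle book £5.89: books → 0% → £0.00
Subtotal = £137.57; tax = £7.51; total due = £145.08

£145.08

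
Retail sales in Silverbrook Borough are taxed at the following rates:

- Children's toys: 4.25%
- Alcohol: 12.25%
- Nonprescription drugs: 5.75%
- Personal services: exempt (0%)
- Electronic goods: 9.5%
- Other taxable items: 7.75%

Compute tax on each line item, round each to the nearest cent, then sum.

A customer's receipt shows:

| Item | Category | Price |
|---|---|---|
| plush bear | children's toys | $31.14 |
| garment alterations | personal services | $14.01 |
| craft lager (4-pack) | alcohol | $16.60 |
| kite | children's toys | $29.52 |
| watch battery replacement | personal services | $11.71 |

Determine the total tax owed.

Plush bear $31.14: children's toys → 4.25% → $1.32
Garment alterations $14.01: personal services → 0% → $0.00
Craft lager (4-pack) $16.60: alcohol → 12.25% → $2.03
Kite $29.52: children's toys → 4.25% → $1.25
Watch battery replacement $11.71: personal services → 0% → $0.00
Total tax = $1.32 + $2.03 + $1.25 = $4.60

$4.60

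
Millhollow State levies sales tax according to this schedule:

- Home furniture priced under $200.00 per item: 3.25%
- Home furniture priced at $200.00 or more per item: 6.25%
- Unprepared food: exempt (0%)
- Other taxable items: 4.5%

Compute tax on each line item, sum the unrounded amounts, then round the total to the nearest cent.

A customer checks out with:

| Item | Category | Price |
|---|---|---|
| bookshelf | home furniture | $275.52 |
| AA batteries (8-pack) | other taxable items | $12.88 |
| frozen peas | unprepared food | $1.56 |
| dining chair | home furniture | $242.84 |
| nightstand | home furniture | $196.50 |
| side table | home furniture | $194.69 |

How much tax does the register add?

$45.69

Bookshelf $275.52: home furniture, $200.00 or more → 6.25% → $17.22
AA batteries (8-pack) $12.88: other taxable items → 4.5% → $0.5796
Frozen peas $1.56: unprepared food → 0% → $0.00
Dining chair $242.84: home furniture, $200.00 or more → 6.25% → $15.1775
Nightstand $196.50: home furniture, under $200.00 → 3.25% → $6.38625
Side table $194.69: home furniture, under $200.00 → 3.25% → $6.327425
Unrounded tax sum = $45.690775 → $45.69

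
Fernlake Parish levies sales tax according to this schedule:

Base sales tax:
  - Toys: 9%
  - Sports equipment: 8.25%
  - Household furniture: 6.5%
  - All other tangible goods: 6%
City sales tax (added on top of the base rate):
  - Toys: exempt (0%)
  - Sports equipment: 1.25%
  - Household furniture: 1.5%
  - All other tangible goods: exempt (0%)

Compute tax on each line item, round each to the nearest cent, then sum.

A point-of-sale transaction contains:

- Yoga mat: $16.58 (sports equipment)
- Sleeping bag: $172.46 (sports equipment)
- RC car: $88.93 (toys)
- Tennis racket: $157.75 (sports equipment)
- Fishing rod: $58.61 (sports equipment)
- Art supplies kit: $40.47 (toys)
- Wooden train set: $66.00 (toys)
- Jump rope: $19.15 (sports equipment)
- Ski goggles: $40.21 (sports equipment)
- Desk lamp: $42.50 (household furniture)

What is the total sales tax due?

$65.14

Yoga mat $16.58: sports equipment → 8.25% + 1.25% city = 9.5% → $1.58
Sleeping bag $172.46: sports equipment → 8.25% + 1.25% city = 9.5% → $16.38
RC car $88.93: toys → 9% + 0% city = 9% → $8.00
Tennis racket $157.75: sports equipment → 8.25% + 1.25% city = 9.5% → $14.99
Fishing rod $58.61: sports equipment → 8.25% + 1.25% city = 9.5% → $5.57
Art supplies kit $40.47: toys → 9% + 0% city = 9% → $3.64
Wooden train set $66.00: toys → 9% + 0% city = 9% → $5.94
Jump rope $19.15: sports equipment → 8.25% + 1.25% city = 9.5% → $1.82
Ski goggles $40.21: sports equipment → 8.25% + 1.25% city = 9.5% → $3.82
Desk lamp $42.50: household furniture → 6.5% + 1.5% city = 8% → $3.40
Total tax = $1.58 + $16.38 + $8.00 + $14.99 + $5.57 + $3.64 + $5.94 + $1.82 + $3.82 + $3.40 = $65.14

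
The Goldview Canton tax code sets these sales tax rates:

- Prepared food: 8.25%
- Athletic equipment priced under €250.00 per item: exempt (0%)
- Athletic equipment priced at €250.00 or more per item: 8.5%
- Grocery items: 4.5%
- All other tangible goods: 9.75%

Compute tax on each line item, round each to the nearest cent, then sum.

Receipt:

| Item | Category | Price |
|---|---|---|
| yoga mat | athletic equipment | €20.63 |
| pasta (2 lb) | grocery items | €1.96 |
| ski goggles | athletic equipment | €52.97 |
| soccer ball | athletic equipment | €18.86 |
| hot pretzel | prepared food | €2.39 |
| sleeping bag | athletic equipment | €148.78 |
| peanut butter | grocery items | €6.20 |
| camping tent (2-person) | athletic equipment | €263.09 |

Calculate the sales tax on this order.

Yoga mat €20.63: athletic equipment, under €250.00 → 0% → €0.00
Pasta (2 lb) €1.96: grocery items → 4.5% → €0.09
Ski goggles €52.97: athletic equipment, under €250.00 → 0% → €0.00
Soccer ball €18.86: athletic equipment, under €250.00 → 0% → €0.00
Hot pretzel €2.39: prepared food → 8.25% → €0.20
Sleeping bag €148.78: athletic equipment, under €250.00 → 0% → €0.00
Peanut butter €6.20: grocery items → 4.5% → €0.28
Camping tent (2-person) €263.09: athletic equipment, €250.00 or more → 8.5% → €22.36
Total tax = €0.09 + €0.20 + €0.28 + €22.36 = €22.93

€22.93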